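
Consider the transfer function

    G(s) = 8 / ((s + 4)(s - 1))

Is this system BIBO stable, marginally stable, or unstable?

The poles can be read from the denominator factors: s = -4, 1.
Since the pole(s) at s = 1 lie in the right half-plane, the system is unstable.

unstable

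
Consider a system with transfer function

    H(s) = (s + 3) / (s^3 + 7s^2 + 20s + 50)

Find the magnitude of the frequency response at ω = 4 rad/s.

Substitute s = j4: numerator = 3 + j4, denominator = -62 + j16.
|H(j4)| = |3 + j4| / |-62 + j16| = 5 / 64.031 ≈ 0.07809.

|H(j4)| ≈ 0.07809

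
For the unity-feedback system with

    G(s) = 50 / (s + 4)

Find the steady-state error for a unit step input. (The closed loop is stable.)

e_ss = 0.07407

G(s) has no poles at the origin.
This is a Type 0 system. Kp = lim_{s→0} G(s) = 50/4 = 25/2.
e_ss = 1/(1 + Kp) = 1/(1 + 25/2) = 2/27 ≈ 0.07407.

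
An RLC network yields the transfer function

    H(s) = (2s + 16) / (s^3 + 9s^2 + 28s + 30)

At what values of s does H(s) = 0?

Set the numerator to zero: 2s + 16 = 0, i.e. 2·(s + 8) = 0.
So s = -8.

s = -8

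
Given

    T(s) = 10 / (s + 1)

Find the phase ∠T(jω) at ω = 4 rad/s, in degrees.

∠T(j4) ≈ -75.96°

At s = j4: numerator = 10, denominator = 1 + j4.
∠T = ∠num − ∠den = 0° − (75.964°) = -75.96°.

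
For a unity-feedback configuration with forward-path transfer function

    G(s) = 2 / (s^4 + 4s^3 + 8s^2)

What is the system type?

Factor s from the denominator: s^4 + 4s^3 + 8s^2 = s^2·(s^2 + 4s + 8).
There are 2 poles at the origin, so the system is Type 2.

Type 2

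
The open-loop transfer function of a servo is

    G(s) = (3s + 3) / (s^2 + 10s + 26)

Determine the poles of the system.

The poles are the roots of the denominator s^2 + 10s + 26 = 0.
Using the quadratic formula: s = (-10 ± √(-4))/2 = -5 ± 1j.

s = -5 + j, -5 - j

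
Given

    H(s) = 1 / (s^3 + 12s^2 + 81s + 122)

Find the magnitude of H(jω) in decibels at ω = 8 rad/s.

|H(j8)|_dB ≈ -56.4 dB

Substitute s = j8: numerator = 1, denominator = -646 + j136.
|H(j8)| = |1| / |-646 + j136| = 1 / 660.16 ≈ 0.001515.
In decibels: 20·log₁₀(0.001515) ≈ -56.4 dB.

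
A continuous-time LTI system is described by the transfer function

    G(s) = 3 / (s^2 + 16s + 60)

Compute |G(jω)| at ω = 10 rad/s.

|G(j10)| ≈ 0.01819

Substitute s = j10: numerator = 3, denominator = -40 + j160.
|G(j10)| = |3| / |-40 + j160| = 3 / 164.92 ≈ 0.01819.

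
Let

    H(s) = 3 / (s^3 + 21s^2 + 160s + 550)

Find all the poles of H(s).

s = -5 + 5j, -5 - 5j, -11

The poles are the roots of the denominator s^3 + 21s^2 + 160s + 550 = 0.
Trying s = -11: the polynomial evaluates to 0, so (s + 11) is a factor.
Dividing out leaves s^2 + 10s + 50 = 0.
The quadratic formula then gives s = -5 ± 5j.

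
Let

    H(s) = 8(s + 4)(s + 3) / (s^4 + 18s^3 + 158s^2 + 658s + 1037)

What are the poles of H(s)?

The poles are the roots of the denominator s^4 + 18s^3 + 158s^2 + 658s + 1037 = 0.
No real roots exist; factor into two real quadratics: (s^2 + 8s + 17)(s^2 + 10s + 61) = 0.
Each quadratic gives a conjugate pair via the quadratic formula.

s = -4 ± j, -5 ± 6j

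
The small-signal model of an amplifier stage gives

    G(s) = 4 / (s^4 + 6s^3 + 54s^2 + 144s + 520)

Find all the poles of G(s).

s = -1 ± 5j, -2 ± 4j

The poles are the roots of the denominator s^4 + 6s^3 + 54s^2 + 144s + 520 = 0.
No real roots exist; factor into two real quadratics: (s^2 + 2s + 26)(s^2 + 4s + 20) = 0.
Each quadratic gives a conjugate pair via the quadratic formula.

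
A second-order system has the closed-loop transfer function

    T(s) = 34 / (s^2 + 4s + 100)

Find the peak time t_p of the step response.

Comparing s^2 + 4s + 100 to s^2 + 2ζωₙs + ωₙ²: ωₙ = 10 rad/s and ζ = 4/(2·10) = 0.2.
ζωₙ = 4/2 = 2, so ω_d = ωₙ√(1−ζ²) = √(ωₙ² − (ζωₙ)²) = √(100 − 2²) = √96 ≈ 9.798 rad/s.
t_p = π/ω_d = π/9.798 ≈ 0.3206 s.

t_p ≈ 0.3206 s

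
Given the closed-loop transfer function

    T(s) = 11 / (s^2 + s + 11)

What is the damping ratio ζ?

ζ ≈ 0.1508

Compare the denominator to the standard form s^2 + 2ζωₙs + ωₙ².
ωₙ² = 11, so ωₙ = √11 ≈ 3.317 rad/s.
2ζωₙ = 1, so ζ = 1/(2·√11) ≈ 0.1508.
With ζ = 0.1508 the response is underdamped.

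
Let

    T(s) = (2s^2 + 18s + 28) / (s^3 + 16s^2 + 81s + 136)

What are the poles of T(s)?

s = -4 ± j, -8

The poles are the roots of the denominator s^3 + 16s^2 + 81s + 136 = 0.
Trying s = -8: the polynomial evaluates to 0, so (s + 8) is a factor.
Dividing out leaves s^2 + 8s + 17 = 0.
The quadratic formula then gives s = -4 ± 1j.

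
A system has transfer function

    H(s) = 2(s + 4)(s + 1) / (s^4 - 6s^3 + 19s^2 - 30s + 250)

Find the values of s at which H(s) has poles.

The poles are the roots of the denominator s^4 - 6s^3 + 19s^2 - 30s + 250 = 0.
No real roots exist; factor into two real quadratics: (s^2 + 2s + 10)(s^2 - 8s + 25) = 0.
Each quadratic gives a conjugate pair via the quadratic formula.

s = -1 + 3j, -1 - 3j, 4 + 3j, 4 - 3j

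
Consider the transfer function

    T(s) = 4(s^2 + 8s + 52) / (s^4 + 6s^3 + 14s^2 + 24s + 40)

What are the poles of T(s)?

s = ±2j, -3 ± j

The poles are the roots of the denominator s^4 + 6s^3 + 14s^2 + 24s + 40 = 0.
No real roots exist; factor into two real quadratics: (s^2 + 4)(s^2 + 6s + 10) = 0.
Each quadratic gives a conjugate pair via the quadratic formula.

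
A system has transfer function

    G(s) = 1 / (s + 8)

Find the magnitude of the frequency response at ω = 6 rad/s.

|G(j6)| = 0.1000

Substitute s = j6: numerator = 1, denominator = 8 + j6.
|G(j6)| = |1| / |8 + j6| = 1 / 10 = 0.1000.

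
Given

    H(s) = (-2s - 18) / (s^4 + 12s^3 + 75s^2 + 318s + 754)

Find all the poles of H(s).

s = -5 + 2j, -5 - 2j, -1 + 5j, -1 - 5j

The poles are the roots of the denominator s^4 + 12s^3 + 75s^2 + 318s + 754 = 0.
No real roots exist; factor into two real quadratics: (s^2 + 10s + 29)(s^2 + 2s + 26) = 0.
Each quadratic gives a conjugate pair via the quadratic formula.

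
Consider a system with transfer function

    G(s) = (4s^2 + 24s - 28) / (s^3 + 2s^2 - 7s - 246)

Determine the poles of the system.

s = -4 + 5j, -4 - 5j, 6

The poles are the roots of the denominator s^3 + 2s^2 - 7s - 246 = 0.
Trying s = 6: the polynomial evaluates to 0, so (s - 6) is a factor.
Dividing out leaves s^2 + 8s + 41 = 0.
The quadratic formula then gives s = -4 ± 5j.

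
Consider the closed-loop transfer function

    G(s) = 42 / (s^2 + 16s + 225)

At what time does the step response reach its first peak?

Comparing s^2 + 16s + 225 to s^2 + 2ζωₙs + ωₙ²: ωₙ = 15 rad/s and ζ = 16/(2·15) ≈ 0.5333.
ζωₙ = 16/2 = 8, so ω_d = ωₙ√(1−ζ²) = √(ωₙ² − (ζωₙ)²) = √(225 − 8²) = √161 ≈ 12.69 rad/s.
t_p = π/ω_d = π/12.69 ≈ 0.2476 s.

t_p ≈ 0.2476 s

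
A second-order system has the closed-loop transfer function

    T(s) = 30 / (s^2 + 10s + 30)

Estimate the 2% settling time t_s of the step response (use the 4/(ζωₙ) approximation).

t_s ≈ 0.8000 s

Comparing s^2 + 10s + 30 to s^2 + 2ζωₙs + ωₙ²: ωₙ = √30 ≈ 5.477 rad/s and ζ = 10/(2·√30) ≈ 0.9129.
ζωₙ = 10/2 = 5, so t_s ≈ 4/(ζωₙ) = 4/5 = 0.8000 s.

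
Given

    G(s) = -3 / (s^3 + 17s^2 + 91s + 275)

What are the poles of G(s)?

The poles are the roots of the denominator s^3 + 17s^2 + 91s + 275 = 0.
Trying s = -11: the polynomial evaluates to 0, so (s + 11) is a factor.
Dividing out leaves s^2 + 6s + 25 = 0.
The quadratic formula then gives s = -3 ± 4j.

s = -3 + 4j, -3 - 4j, -11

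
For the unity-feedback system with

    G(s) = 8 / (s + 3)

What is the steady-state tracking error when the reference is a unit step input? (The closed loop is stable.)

e_ss = 0.2727

G(s) has no poles at the origin.
This is a Type 0 system. Kp = lim_{s→0} G(s) = 8/3.
e_ss = 1/(1 + Kp) = 1/(1 + 8/3) = 3/11 ≈ 0.2727.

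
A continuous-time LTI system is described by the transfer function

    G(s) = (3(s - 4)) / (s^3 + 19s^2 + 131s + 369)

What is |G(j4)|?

|G(j4)| ≈ 0.03653

Substitute s = j4: numerator = -12 + j12, denominator = 65 + j460.
|G(j4)| = |-12 + j12| / |65 + j460| = 16.971 / 464.57 ≈ 0.03653.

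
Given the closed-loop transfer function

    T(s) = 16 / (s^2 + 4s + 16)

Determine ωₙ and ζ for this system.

ωₙ = 4 rad/s, ζ = 0.5

Compare the denominator to the standard form s^2 + 2ζωₙs + ωₙ².
ωₙ² = 16, so ωₙ = 4 rad/s.
2ζωₙ = 4, so ζ = 4/(2·4) = 0.5.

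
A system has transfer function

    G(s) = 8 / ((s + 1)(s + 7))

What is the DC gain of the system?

At s = 0 each factor (s + a) contributes a and each (s^2 + bs + c) contributes c.
G(0) = 8·1 / ((1) · (7)) = 8/7 = 8/7.

G(0) = 8/7 ≈ 1.143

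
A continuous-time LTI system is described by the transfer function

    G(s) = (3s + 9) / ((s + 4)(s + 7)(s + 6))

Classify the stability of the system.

stable

The poles can be read from the denominator factors: s = -4, -7, -6.
Since all poles lie strictly in the left half-plane, the system is stable.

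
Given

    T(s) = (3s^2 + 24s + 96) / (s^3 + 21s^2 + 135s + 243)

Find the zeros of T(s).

s = -4 ± 4j

Set the numerator to zero: 3s^2 + 24s + 96 = 0, i.e. 3·(s^2 + 8s + 32) = 0.
Factoring: (s^2 + 8s + 32) = 0.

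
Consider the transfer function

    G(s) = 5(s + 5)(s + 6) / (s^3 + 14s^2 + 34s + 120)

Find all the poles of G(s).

The poles are the roots of the denominator s^3 + 14s^2 + 34s + 120 = 0.
Trying s = -12: the polynomial evaluates to 0, so (s + 12) is a factor.
Dividing out leaves s^2 + 2s + 10 = 0.
The quadratic formula then gives s = -1 ± 3j.

s = -1 + 3j, -1 - 3j, -12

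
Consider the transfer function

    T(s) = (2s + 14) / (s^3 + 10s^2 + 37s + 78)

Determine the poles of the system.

The poles are the roots of the denominator s^3 + 10s^2 + 37s + 78 = 0.
Trying s = -6: the polynomial evaluates to 0, so (s + 6) is a factor.
Dividing out leaves s^2 + 4s + 13 = 0.
The quadratic formula then gives s = -2 ± 3j.

s = -2 + 3j, -2 - 3j, -6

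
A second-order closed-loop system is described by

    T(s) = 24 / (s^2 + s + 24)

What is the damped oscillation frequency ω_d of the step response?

ω_d ≈ 4.873 rad/s

Comparing s^2 + s + 24 to s^2 + 2ζωₙs + ωₙ²: ωₙ = √24 ≈ 4.899 rad/s and ζ = 1/(2·√24) ≈ 0.1021.
ζωₙ = 1/2 = 0.5, so ω_d = ωₙ√(1−ζ²) = √(ωₙ² − (ζωₙ)²) = √(24 − 0.5²) = √23.75 ≈ 4.873 rad/s.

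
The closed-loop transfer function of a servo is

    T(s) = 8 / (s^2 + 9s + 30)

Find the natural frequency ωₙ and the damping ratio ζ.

Compare the denominator to the standard form s^2 + 2ζωₙs + ωₙ².
ωₙ² = 30, so ωₙ = √30 ≈ 5.477 rad/s.
2ζωₙ = 9, so ζ = 9/(2·√30) ≈ 0.8216.

ωₙ ≈ 5.477 rad/s, ζ ≈ 0.8216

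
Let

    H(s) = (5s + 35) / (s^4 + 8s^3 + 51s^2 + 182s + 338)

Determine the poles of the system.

The poles are the roots of the denominator s^4 + 8s^3 + 51s^2 + 182s + 338 = 0.
No real roots exist; factor into two real quadratics: (s^2 + 2s + 26)(s^2 + 6s + 13) = 0.
Each quadratic gives a conjugate pair via the quadratic formula.

s = -1 + 5j, -1 - 5j, -3 + 2j, -3 - 2j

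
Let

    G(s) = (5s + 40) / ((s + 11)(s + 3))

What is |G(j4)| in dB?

|G(j4)|_dB ≈ -2.34 dB

Substitute s = j4: numerator = 40 + j20, denominator = 17 + j56.
|G(j4)| = |40 + j20| / |17 + j56| = 44.721 / 58.523 ≈ 0.7642.
In decibels: 20·log₁₀(0.7642) ≈ -2.34 dB.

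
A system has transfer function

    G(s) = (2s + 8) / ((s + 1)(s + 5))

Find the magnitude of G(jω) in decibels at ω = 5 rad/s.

Substitute s = j5: numerator = 8 + j10, denominator = -20 + j30.
|G(j5)| = |8 + j10| / |-20 + j30| = 12.806 / 36.056 ≈ 0.3552.
In decibels: 20·log₁₀(0.3552) ≈ -8.99 dB.

|G(j5)|_dB ≈ -8.99 dB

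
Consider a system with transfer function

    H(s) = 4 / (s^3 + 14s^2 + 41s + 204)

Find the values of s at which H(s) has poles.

s = -12, -1 ± 4j

The poles are the roots of the denominator s^3 + 14s^2 + 41s + 204 = 0.
Trying s = -12: the polynomial evaluates to 0, so (s + 12) is a factor.
Dividing out leaves s^2 + 2s + 17 = 0.
The quadratic formula then gives s = -1 ± 4j.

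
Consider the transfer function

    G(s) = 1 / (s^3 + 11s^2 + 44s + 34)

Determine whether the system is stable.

The denominator s^3 + 11s^2 + 44s + 34 factors as (s^2 + 10s + 34)(s + 1), giving poles at s = -5 ± 3j, -1.
Since all poles lie strictly in the left half-plane, the system is stable.

stable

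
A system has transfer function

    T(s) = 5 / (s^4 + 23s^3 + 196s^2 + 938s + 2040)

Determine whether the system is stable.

The denominator s^4 + 23s^3 + 196s^2 + 938s + 2040 factors as (s^2 + 6s + 34)(s + 5)(s + 12), giving poles at s = -3 + 5j, -3 - 5j, -5, -12.
Since all poles lie strictly in the left half-plane, the system is stable.

stable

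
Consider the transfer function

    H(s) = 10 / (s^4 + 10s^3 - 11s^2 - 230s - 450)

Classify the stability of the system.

The denominator s^4 + 10s^3 - 11s^2 - 230s - 450 factors as (s + 9)(s - 5)(s^2 + 6s + 10), giving poles at s = -9, 5, -3 ± j.
Since the pole(s) at s = 5 lie in the right half-plane, the system is unstable.

unstable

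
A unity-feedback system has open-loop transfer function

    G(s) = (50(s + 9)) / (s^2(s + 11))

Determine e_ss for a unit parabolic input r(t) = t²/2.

G(s) has 2 poles at the origin.
This is a Type 2 system. Ka = lim_{s→0} s^2·G(s) = 450/11.
e_ss = 1/Ka = 1/(450/11) = 11/450 ≈ 0.02444.

e_ss = 0.02444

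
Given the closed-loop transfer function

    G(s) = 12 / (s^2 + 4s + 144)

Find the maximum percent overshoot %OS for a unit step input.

%OS ≈ 58.8%

Comparing s^2 + 4s + 144 to s^2 + 2ζωₙs + ωₙ²: ωₙ = 12 rad/s and ζ = 4/(2·12) ≈ 0.1667.
%OS = 100·exp(−πζ/√(1−ζ²)) = 100·exp(−π·0.1667/√(1−0.1667²)) ≈ 58.8%.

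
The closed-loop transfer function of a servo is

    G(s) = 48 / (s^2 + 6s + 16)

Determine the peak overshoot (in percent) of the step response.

Comparing s^2 + 6s + 16 to s^2 + 2ζωₙs + ωₙ²: ωₙ = 4 rad/s and ζ = 6/(2·4) = 0.75.
%OS = 100·exp(−πζ/√(1−ζ²)) = 100·exp(−π·0.75/√(1−0.75²)) ≈ 2.84%.

%OS ≈ 2.84%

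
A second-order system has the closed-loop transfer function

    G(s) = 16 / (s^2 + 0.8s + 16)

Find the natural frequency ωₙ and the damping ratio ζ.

Compare the denominator to the standard form s^2 + 2ζωₙs + ωₙ².
ωₙ² = 16, so ωₙ = 4 rad/s.
2ζωₙ = 0.8, so ζ = 0.8/(2·4) = 0.1.
With ζ = 0.1 the response is underdamped.

ωₙ = 4 rad/s, ζ = 0.1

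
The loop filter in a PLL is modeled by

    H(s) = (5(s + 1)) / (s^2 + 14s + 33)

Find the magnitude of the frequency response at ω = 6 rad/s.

|H(j6)| ≈ 0.3618

Substitute s = j6: numerator = 5 + j30, denominator = -3 + j84.
|H(j6)| = |5 + j30| / |-3 + j84| = 30.414 / 84.054 ≈ 0.3618.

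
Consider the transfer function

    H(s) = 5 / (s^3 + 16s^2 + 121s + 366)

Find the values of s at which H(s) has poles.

The poles are the roots of the denominator s^3 + 16s^2 + 121s + 366 = 0.
Trying s = -6: the polynomial evaluates to 0, so (s + 6) is a factor.
Dividing out leaves s^2 + 10s + 61 = 0.
The quadratic formula then gives s = -5 ± 6j.

s = -5 + 6j, -5 - 6j, -6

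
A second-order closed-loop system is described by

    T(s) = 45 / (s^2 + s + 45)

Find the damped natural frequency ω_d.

ω_d ≈ 6.690 rad/s

Comparing s^2 + s + 45 to s^2 + 2ζωₙs + ωₙ²: ωₙ = √45 ≈ 6.708 rad/s and ζ = 1/(2·√45) ≈ 0.07454.
ζωₙ = 1/2 = 0.5, so ω_d = ωₙ√(1−ζ²) = √(ωₙ² − (ζωₙ)²) = √(45 − 0.5²) = √44.75 ≈ 6.690 rad/s.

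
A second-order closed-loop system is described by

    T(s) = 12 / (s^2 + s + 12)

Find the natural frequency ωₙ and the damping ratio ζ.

Compare the denominator to the standard form s^2 + 2ζωₙs + ωₙ².
ωₙ² = 12, so ωₙ = √12 ≈ 3.464 rad/s.
2ζωₙ = 1, so ζ = 1/(2·√12) ≈ 0.1443.
With ζ = 0.1443 the response is underdamped.

ωₙ ≈ 3.464 rad/s, ζ ≈ 0.1443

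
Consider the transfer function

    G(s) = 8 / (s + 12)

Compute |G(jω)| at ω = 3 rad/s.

|G(j3)| ≈ 0.6468

Substitute s = j3: numerator = 8, denominator = 12 + j3.
|G(j3)| = |8| / |12 + j3| = 8 / 12.369 ≈ 0.6468.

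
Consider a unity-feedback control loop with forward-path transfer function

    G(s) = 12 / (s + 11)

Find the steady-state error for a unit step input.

G(s) has no poles at the origin.
This is a Type 0 system. Kp = lim_{s→0} G(s) = 12/11.
e_ss = 1/(1 + Kp) = 1/(1 + 12/11) = 11/23 ≈ 0.4783.

e_ss = 0.4783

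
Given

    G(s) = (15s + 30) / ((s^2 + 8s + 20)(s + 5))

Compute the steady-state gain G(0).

Set s = 0: G(0) = (30) / (100) = 3/10.

G(0) = 3/10 ≈ 0.3000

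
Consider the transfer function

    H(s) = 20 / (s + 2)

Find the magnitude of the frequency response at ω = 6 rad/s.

|H(j6)| ≈ 3.162

Substitute s = j6: numerator = 20, denominator = 2 + j6.
|H(j6)| = |20| / |2 + j6| = 20 / 6.3246 ≈ 3.162.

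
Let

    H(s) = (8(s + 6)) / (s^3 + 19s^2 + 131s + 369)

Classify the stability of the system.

The denominator s^3 + 19s^2 + 131s + 369 factors as (s + 9)(s^2 + 10s + 41), giving poles at s = -9, -5 + 4j, -5 - 4j.
Since all poles lie strictly in the left half-plane, the system is stable.

stable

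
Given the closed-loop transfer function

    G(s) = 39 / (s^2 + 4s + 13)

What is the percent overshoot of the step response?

Comparing s^2 + 4s + 13 to s^2 + 2ζωₙs + ωₙ²: ωₙ = √13 ≈ 3.606 rad/s and ζ = 4/(2·√13) ≈ 0.5547.
%OS = 100·exp(−πζ/√(1−ζ²)) = 100·exp(−π·0.5547/√(1−0.5547²)) ≈ 12.3%.

%OS ≈ 12.3%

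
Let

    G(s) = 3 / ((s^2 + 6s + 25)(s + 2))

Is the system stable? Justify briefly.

The poles can be read from the denominator factors: s = -3 + 4j, -3 - 4j, -2.
Since all poles lie strictly in the left half-plane, the system is stable.

stable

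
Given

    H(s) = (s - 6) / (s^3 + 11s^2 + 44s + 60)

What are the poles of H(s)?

s = -4 ± 2j, -3

The poles are the roots of the denominator s^3 + 11s^2 + 44s + 60 = 0.
Trying s = -3: the polynomial evaluates to 0, so (s + 3) is a factor.
Dividing out leaves s^2 + 8s + 20 = 0.
The quadratic formula then gives s = -4 ± 2j.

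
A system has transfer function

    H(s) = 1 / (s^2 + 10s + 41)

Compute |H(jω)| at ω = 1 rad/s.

|H(j1)| ≈ 0.02425

Substitute s = j1: numerator = 1, denominator = 40 + j10.
|H(j1)| = |1| / |40 + j10| = 1 / 41.231 ≈ 0.02425.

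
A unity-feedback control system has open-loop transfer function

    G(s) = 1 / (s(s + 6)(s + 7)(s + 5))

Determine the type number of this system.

Type 1

The denominator has 1 factor of s at the origin (free integrator), so this is a Type 1 system.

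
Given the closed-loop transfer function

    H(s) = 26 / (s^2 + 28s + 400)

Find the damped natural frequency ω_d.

Comparing s^2 + 28s + 400 to s^2 + 2ζωₙs + ωₙ²: ωₙ = 20 rad/s and ζ = 28/(2·20) = 0.7.
ζωₙ = 28/2 = 14, so ω_d = ωₙ√(1−ζ²) = √(ωₙ² − (ζωₙ)²) = √(400 − 14²) = √204 ≈ 14.28 rad/s.

ω_d ≈ 14.28 rad/s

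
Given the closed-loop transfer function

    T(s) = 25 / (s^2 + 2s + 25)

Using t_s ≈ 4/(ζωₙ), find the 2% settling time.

Comparing s^2 + 2s + 25 to s^2 + 2ζωₙs + ωₙ²: ωₙ = 5 rad/s and ζ = 2/(2·5) = 0.2.
ζωₙ = 2/2 = 1, so t_s ≈ 4/(ζωₙ) = 4/1 = 4 s.

t_s ≈ 4 s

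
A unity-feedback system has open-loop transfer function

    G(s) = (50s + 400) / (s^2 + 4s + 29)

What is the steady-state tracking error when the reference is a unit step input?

G(s) has no poles at the origin.
This is a Type 0 system. Kp = lim_{s→0} G(s) = 400/29.
e_ss = 1/(1 + Kp) = 1/(1 + 400/29) = 29/429 ≈ 0.06760.

e_ss = 0.06760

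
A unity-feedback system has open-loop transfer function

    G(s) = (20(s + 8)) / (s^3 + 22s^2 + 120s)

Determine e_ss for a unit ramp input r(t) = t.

G(s) has one pole at the origin.
This is a Type 1 system. Kv = lim_{s→0} s·G(s) = 160/120 = 4/3.
e_ss = 1/Kv = 1/(4/3) = 3/4 ≈ 0.7500.

e_ss = 0.7500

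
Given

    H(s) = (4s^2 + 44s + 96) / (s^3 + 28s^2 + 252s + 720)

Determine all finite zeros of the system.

Set the numerator to zero: 4s^2 + 44s + 96 = 0, i.e. 4·(s^2 + 11s + 24) = 0.
Factoring: (s + 8)(s + 3) = 0.

s = -8, -3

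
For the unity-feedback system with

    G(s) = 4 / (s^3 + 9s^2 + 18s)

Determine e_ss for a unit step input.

e_ss = 0

G(s) has one pole at the origin.
This is a Type 1 system; for a step input the steady-state error is zero.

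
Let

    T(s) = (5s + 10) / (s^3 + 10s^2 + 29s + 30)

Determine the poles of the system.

s = -2 ± j, -6

The poles are the roots of the denominator s^3 + 10s^2 + 29s + 30 = 0.
Trying s = -6: the polynomial evaluates to 0, so (s + 6) is a factor.
Dividing out leaves s^2 + 4s + 5 = 0.
The quadratic formula then gives s = -2 ± 1j.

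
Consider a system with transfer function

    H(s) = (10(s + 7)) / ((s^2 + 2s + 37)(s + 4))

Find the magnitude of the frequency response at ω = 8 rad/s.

Substitute s = j8: numerator = 70 + j80, denominator = -236 - j152.
|H(j8)| = |70 + j80| / |-236 - j152| = 106.30 / 280.71 ≈ 0.3787.

|H(j8)| ≈ 0.3787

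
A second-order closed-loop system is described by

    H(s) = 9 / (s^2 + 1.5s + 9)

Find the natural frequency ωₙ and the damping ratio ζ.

ωₙ = 3 rad/s, ζ = 0.25

Compare the denominator to the standard form s^2 + 2ζωₙs + ωₙ².
ωₙ² = 9, so ωₙ = 3 rad/s.
2ζωₙ = 1.5, so ζ = 1.5/(2·3) = 0.25.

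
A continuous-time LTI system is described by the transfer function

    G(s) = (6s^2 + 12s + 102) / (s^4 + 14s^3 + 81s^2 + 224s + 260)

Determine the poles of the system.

The poles are the roots of the denominator s^4 + 14s^3 + 81s^2 + 224s + 260 = 0.
No real roots exist; factor into two real quadratics: (s^2 + 6s + 13)(s^2 + 8s + 20) = 0.
Each quadratic gives a conjugate pair via the quadratic formula.

s = -3 ± 2j, -4 ± 2j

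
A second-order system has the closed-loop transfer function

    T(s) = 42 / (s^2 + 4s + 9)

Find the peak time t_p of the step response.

Comparing s^2 + 4s + 9 to s^2 + 2ζωₙs + ωₙ²: ωₙ = 3 rad/s and ζ = 4/(2·3) ≈ 0.6667.
ζωₙ = 4/2 = 2, so ω_d = ωₙ√(1−ζ²) = √(ωₙ² − (ζωₙ)²) = √(9 − 2²) = √5 ≈ 2.236 rad/s.
t_p = π/ω_d = π/2.236 ≈ 1.405 s.

t_p ≈ 1.405 s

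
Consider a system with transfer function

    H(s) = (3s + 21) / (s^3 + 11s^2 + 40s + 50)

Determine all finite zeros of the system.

Set the numerator to zero: 3s + 21 = 0, i.e. 3·(s + 7) = 0.
So s = -7.

s = -7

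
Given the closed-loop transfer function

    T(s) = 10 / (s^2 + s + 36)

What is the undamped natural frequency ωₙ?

Compare the denominator to the standard form s^2 + 2ζωₙs + ωₙ².
ωₙ² = 36, so ωₙ = 6 rad/s.

ωₙ = 6 rad/s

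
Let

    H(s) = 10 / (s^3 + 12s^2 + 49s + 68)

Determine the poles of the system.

s = -4 + j, -4 - j, -4

The poles are the roots of the denominator s^3 + 12s^2 + 49s + 68 = 0.
Trying s = -4: the polynomial evaluates to 0, so (s + 4) is a factor.
Dividing out leaves s^2 + 8s + 17 = 0.
The quadratic formula then gives s = -4 ± 1j.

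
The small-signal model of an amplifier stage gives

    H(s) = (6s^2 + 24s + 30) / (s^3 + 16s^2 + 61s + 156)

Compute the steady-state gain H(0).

Set s = 0: H(0) = (30) / (156) = 5/26.

H(0) = 5/26 ≈ 0.1923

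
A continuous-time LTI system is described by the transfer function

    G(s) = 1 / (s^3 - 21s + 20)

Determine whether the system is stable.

unstable

The denominator s^3 - 21s + 20 factors as (s - 1)(s + 5)(s - 4), giving poles at s = 1, -5, 4.
Since the pole(s) at s = 1, 4 lie in the right half-plane, the system is unstable.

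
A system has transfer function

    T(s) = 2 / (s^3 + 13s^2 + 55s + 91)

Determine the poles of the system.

The poles are the roots of the denominator s^3 + 13s^2 + 55s + 91 = 0.
Trying s = -7: the polynomial evaluates to 0, so (s + 7) is a factor.
Dividing out leaves s^2 + 6s + 13 = 0.
The quadratic formula then gives s = -3 ± 2j.

s = -3 + 2j, -3 - 2j, -7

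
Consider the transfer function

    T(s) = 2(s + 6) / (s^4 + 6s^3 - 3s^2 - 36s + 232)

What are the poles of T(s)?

The poles are the roots of the denominator s^4 + 6s^3 - 3s^2 - 36s + 232 = 0.
No real roots exist; factor into two real quadratics: (s^2 - 4s + 8)(s^2 + 10s + 29) = 0.
Each quadratic gives a conjugate pair via the quadratic formula.

s = 2 ± 2j, -5 ± 2j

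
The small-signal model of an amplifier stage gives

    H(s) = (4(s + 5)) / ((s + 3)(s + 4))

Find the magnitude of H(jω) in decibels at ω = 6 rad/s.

|H(j6)|_dB ≈ -3.80 dB

Substitute s = j6: numerator = 20 + j24, denominator = -24 + j42.
|H(j6)| = |20 + j24| / |-24 + j42| = 31.241 / 48.374 ≈ 0.6458.
In decibels: 20·log₁₀(0.6458) ≈ -3.80 dB.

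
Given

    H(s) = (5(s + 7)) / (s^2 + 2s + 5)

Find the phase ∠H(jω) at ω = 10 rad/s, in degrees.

At s = j10: numerator = 35 + j50, denominator = -95 + j20.
∠H = ∠num − ∠den = 55.008° − (168.11°) = -113.1°.

∠H(j10) ≈ -113.1°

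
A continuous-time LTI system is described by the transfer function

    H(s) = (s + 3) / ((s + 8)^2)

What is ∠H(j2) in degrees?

∠H(j2) ≈ 5.618°

At s = j2: numerator = 3 + j2, denominator = 60 + j32.
∠H = ∠num − ∠den = 33.690° − (28.072°) = 5.618°.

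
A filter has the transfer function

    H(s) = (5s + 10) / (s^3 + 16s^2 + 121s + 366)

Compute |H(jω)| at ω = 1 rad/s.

Substitute s = j1: numerator = 10 + j5, denominator = 350 + j120.
|H(j1)| = |10 + j5| / |350 + j120| = 11.180 / 370 ≈ 0.03022.

|H(j1)| ≈ 0.03022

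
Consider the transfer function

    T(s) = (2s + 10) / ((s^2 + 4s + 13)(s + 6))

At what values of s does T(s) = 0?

s = -5

Set the numerator to zero: 2s + 10 = 0, i.e. 2·(s + 5) = 0.
So s = -5.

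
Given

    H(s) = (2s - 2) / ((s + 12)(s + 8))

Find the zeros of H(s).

Set the numerator to zero: 2s - 2 = 0, i.e. 2·(s - 1) = 0.
So s = 1.

s = 1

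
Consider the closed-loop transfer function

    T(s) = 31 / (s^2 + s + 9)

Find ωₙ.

ωₙ = 3 rad/s

Compare the denominator to the standard form s^2 + 2ζωₙs + ωₙ².
ωₙ² = 9, so ωₙ = 3 rad/s.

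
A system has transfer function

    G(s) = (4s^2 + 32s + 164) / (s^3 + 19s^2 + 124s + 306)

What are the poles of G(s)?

s = -5 + 3j, -5 - 3j, -9

The poles are the roots of the denominator s^3 + 19s^2 + 124s + 306 = 0.
Trying s = -9: the polynomial evaluates to 0, so (s + 9) is a factor.
Dividing out leaves s^2 + 10s + 34 = 0.
The quadratic formula then gives s = -5 ± 3j.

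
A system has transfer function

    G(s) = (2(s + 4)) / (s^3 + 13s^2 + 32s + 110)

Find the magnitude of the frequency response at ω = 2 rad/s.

Substitute s = j2: numerator = 8 + j4, denominator = 58 + j56.
|G(j2)| = |8 + j4| / |58 + j56| = 8.9443 / 80.623 ≈ 0.1109.

|G(j2)| ≈ 0.1109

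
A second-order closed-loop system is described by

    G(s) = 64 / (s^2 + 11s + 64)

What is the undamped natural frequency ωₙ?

ωₙ = 8 rad/s

Compare the denominator to the standard form s^2 + 2ζωₙs + ωₙ².
ωₙ² = 64, so ωₙ = 8 rad/s.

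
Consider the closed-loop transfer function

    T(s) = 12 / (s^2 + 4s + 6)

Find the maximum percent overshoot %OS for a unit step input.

%OS ≈ 1.18%

Comparing s^2 + 4s + 6 to s^2 + 2ζωₙs + ωₙ²: ωₙ = √6 ≈ 2.449 rad/s and ζ = 4/(2·√6) ≈ 0.8165.
%OS = 100·exp(−πζ/√(1−ζ²)) = 100·exp(−π·0.8165/√(1−0.8165²)) ≈ 1.18%.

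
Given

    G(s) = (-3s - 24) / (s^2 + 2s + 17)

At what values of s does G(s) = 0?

Set the numerator to zero: -3s - 24 = 0, i.e. -3·(s + 8) = 0.
So s = -8.

s = -8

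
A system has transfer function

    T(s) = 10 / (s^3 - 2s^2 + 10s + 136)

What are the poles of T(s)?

The poles are the roots of the denominator s^3 - 2s^2 + 10s + 136 = 0.
Trying s = -4: the polynomial evaluates to 0, so (s + 4) is a factor.
Dividing out leaves s^2 - 6s + 34 = 0.
The quadratic formula then gives s = 3 ± 5j.

s = 3 ± 5j, -4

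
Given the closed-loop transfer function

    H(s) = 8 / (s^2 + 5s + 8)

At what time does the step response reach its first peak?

t_p ≈ 2.375 s

Comparing s^2 + 5s + 8 to s^2 + 2ζωₙs + ωₙ²: ωₙ = √8 ≈ 2.828 rad/s and ζ = 5/(2·√8) ≈ 0.8839.
ζωₙ = 5/2 = 2.5, so ω_d = ωₙ√(1−ζ²) = √(ωₙ² − (ζωₙ)²) = √(8 − 2.5²) = √1.75 ≈ 1.323 rad/s.
t_p = π/ω_d = π/1.323 ≈ 2.375 s.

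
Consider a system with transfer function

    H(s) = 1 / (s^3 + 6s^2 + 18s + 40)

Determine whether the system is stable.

The denominator s^3 + 6s^2 + 18s + 40 factors as (s^2 + 2s + 10)(s + 4), giving poles at s = -1 ± 3j, -4.
Since all poles lie strictly in the left half-plane, the system is stable.

stable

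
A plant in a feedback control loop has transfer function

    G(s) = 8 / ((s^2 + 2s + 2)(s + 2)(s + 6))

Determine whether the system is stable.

stable

The poles can be read from the denominator factors: s = -1 + j, -1 - j, -2, -6.
Since all poles lie strictly in the left half-plane, the system is stable.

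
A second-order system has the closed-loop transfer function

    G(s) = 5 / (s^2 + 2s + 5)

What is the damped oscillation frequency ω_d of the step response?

Comparing s^2 + 2s + 5 to s^2 + 2ζωₙs + ωₙ²: ωₙ = √5 ≈ 2.236 rad/s and ζ = 2/(2·√5) ≈ 0.4472.
ζωₙ = 2/2 = 1, so ω_d = ωₙ√(1−ζ²) = √(ωₙ² − (ζωₙ)²) = √(5 − 1²) = √4 = 2 rad/s.

ω_d = 2 rad/s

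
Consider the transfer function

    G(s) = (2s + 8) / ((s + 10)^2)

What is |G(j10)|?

Substitute s = j10: numerator = 8 + j20, denominator = j200.
|G(j10)| = |8 + j20| / |j200| = 21.541 / 200 ≈ 0.1077.

|G(j10)| ≈ 0.1077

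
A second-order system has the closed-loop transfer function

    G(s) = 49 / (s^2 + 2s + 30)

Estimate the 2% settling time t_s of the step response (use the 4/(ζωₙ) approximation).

Comparing s^2 + 2s + 30 to s^2 + 2ζωₙs + ωₙ²: ωₙ = √30 ≈ 5.477 rad/s and ζ = 2/(2·√30) ≈ 0.1826.
ζωₙ = 2/2 = 1, so t_s ≈ 4/(ζωₙ) = 4/1 = 4 s.

t_s ≈ 4 s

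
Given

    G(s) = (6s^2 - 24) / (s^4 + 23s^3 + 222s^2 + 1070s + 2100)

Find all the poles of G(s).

The poles are the roots of the denominator s^4 + 23s^3 + 222s^2 + 1070s + 2100 = 0.
Trying s = -6: the polynomial evaluates to 0, so (s + 6) is a factor.
Dividing out leaves s^3 + 17s^2 + 120s + 350 = 0.
This factors further as (s^2 + 10s + 50)(s + 7) = 0.

s = -5 ± 5j, -6, -7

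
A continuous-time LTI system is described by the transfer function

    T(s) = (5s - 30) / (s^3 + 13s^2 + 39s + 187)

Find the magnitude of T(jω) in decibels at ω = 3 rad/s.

|T(j3)|_dB ≈ -10.6 dB

Substitute s = j3: numerator = -30 + j15, denominator = 70 + j90.
|T(j3)| = |-30 + j15| / |70 + j90| = 33.541 / 114.02 ≈ 0.2942.
In decibels: 20·log₁₀(0.2942) ≈ -10.6 dB.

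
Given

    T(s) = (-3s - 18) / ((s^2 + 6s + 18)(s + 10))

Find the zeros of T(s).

Set the numerator to zero: -3s - 18 = 0, i.e. -3·(s + 6) = 0.
So s = -6.

s = -6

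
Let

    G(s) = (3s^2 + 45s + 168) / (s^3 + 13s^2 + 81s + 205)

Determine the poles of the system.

s = -4 ± 5j, -5

The poles are the roots of the denominator s^3 + 13s^2 + 81s + 205 = 0.
Trying s = -5: the polynomial evaluates to 0, so (s + 5) is a factor.
Dividing out leaves s^2 + 8s + 41 = 0.
The quadratic formula then gives s = -4 ± 5j.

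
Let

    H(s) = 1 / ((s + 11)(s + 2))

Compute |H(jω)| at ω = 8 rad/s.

|H(j8)| ≈ 0.008916

Substitute s = j8: numerator = 1, denominator = -42 + j104.
|H(j8)| = |1| / |-42 + j104| = 1 / 112.16 ≈ 0.008916.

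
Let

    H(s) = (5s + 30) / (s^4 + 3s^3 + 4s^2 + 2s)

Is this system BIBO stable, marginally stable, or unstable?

The denominator s^4 + 3s^3 + 4s^2 + 2s factors as s(s^2 + 2s + 2)(s + 1), giving poles at s = 0, -1 + j, -1 - j, -1.
Since the simple pole(s) at s = 0 lie on the jω-axis with none in the right half-plane, the system is marginally stable.

marginally stable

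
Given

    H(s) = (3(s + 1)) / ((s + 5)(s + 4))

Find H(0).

H(0) = 3/20 ≈ 0.1500

At s = 0 each factor (s + a) contributes a and each (s^2 + bs + c) contributes c.
H(0) = 3·(1) / ((5) · (4)) = 3/20 = 3/20.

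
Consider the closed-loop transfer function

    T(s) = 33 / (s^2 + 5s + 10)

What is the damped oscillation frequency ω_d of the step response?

Comparing s^2 + 5s + 10 to s^2 + 2ζωₙs + ωₙ²: ωₙ = √10 ≈ 3.162 rad/s and ζ = 5/(2·√10) ≈ 0.7906.
ζωₙ = 5/2 = 2.5, so ω_d = ωₙ√(1−ζ²) = √(ωₙ² − (ζωₙ)²) = √(10 − 2.5²) = √3.75 ≈ 1.936 rad/s.

ω_d ≈ 1.936 rad/s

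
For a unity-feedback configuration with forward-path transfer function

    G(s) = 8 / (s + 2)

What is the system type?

The denominator has no factor of s at the origin — no free integrator — so this is a Type 0 system.

Type 0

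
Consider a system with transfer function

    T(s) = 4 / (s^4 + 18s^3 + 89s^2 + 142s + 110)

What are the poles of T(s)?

s = -1 + j, -1 - j, -5, -11

The poles are the roots of the denominator s^4 + 18s^3 + 89s^2 + 142s + 110 = 0.
Trying s = -5: the polynomial evaluates to 0, so (s + 5) is a factor.
Dividing out leaves s^3 + 13s^2 + 24s + 22 = 0.
This factors further as (s^2 + 2s + 2)(s + 11) = 0.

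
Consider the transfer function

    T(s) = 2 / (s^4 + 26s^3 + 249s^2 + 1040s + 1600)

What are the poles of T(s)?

s = -5, -8, -8, -5

The poles are the roots of the denominator s^4 + 26s^3 + 249s^2 + 1040s + 1600 = 0.
Trying s = -5: the polynomial evaluates to 0, so (s + 5) is a factor.
Dividing out leaves s^3 + 21s^2 + 144s + 320 = 0.
This factors further as (s + 8)^2(s + 5) = 0.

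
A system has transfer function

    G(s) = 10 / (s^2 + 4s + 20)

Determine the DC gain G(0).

G(0) = 1/2 ≈ 0.5000

Set s = 0: G(0) = (10) / (20) = 1/2.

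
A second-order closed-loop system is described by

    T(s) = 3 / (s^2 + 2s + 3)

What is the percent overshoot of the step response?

%OS ≈ 10.8%

Comparing s^2 + 2s + 3 to s^2 + 2ζωₙs + ωₙ²: ωₙ = √3 ≈ 1.732 rad/s and ζ = 2/(2·√3) ≈ 0.5774.
%OS = 100·exp(−πζ/√(1−ζ²)) = 100·exp(−π·0.5774/√(1−0.5774²)) ≈ 10.8%.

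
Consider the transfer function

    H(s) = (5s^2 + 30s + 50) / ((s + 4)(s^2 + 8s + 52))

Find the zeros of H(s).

Set the numerator to zero: 5s^2 + 30s + 50 = 0, i.e. 5·(s^2 + 6s + 10) = 0.
Factoring: (s^2 + 6s + 10) = 0.

s = -3 + j, -3 - j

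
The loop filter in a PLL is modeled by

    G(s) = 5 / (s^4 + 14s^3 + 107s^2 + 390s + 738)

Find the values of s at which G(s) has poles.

The poles are the roots of the denominator s^4 + 14s^3 + 107s^2 + 390s + 738 = 0.
No real roots exist; factor into two real quadratics: (s^2 + 8s + 41)(s^2 + 6s + 18) = 0.
Each quadratic gives a conjugate pair via the quadratic formula.

s = -4 ± 5j, -3 ± 3j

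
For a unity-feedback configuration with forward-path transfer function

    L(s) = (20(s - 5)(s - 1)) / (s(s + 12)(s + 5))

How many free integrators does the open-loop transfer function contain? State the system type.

The denominator has 1 factor of s at the origin (free integrator), so this is a Type 1 system.

Type 1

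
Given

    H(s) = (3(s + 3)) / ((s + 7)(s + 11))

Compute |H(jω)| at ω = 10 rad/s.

Substitute s = j10: numerator = 9 + j30, denominator = -23 + j180.
|H(j10)| = |9 + j30| / |-23 + j180| = 31.321 / 181.46 ≈ 0.1726.

|H(j10)| ≈ 0.1726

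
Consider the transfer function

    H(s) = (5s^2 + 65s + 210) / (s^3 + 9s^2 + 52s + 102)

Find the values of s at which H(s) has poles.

The poles are the roots of the denominator s^3 + 9s^2 + 52s + 102 = 0.
Trying s = -3: the polynomial evaluates to 0, so (s + 3) is a factor.
Dividing out leaves s^2 + 6s + 34 = 0.
The quadratic formula then gives s = -3 ± 5j.

s = -3 ± 5j, -3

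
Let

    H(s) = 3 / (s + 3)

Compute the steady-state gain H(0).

At s = 0 each factor (s + a) contributes a and each (s^2 + bs + c) contributes c.
H(0) = 3·1 / ((3)) = 3/3 = 1.

H(0) = 1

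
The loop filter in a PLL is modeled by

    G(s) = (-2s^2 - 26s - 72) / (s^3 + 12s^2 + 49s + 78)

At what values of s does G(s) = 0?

s = -4, -9

Set the numerator to zero: -2s^2 - 26s - 72 = 0, i.e. -2·(s^2 + 13s + 36) = 0.
Factoring: (s + 4)(s + 9) = 0.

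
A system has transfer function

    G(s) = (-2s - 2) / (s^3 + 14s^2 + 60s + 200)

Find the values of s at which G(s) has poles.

s = -2 + 4j, -2 - 4j, -10

The poles are the roots of the denominator s^3 + 14s^2 + 60s + 200 = 0.
Trying s = -10: the polynomial evaluates to 0, so (s + 10) is a factor.
Dividing out leaves s^2 + 4s + 20 = 0.
The quadratic formula then gives s = -2 ± 4j.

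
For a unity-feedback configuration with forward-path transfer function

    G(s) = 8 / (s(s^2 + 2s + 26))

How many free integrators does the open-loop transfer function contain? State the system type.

The denominator has 1 factor of s at the origin (free integrator), so this is a Type 1 system.

Type 1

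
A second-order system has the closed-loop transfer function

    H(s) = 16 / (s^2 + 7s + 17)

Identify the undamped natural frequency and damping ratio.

ωₙ ≈ 4.123 rad/s, ζ ≈ 0.8489

Compare the denominator to the standard form s^2 + 2ζωₙs + ωₙ².
ωₙ² = 17, so ωₙ = √17 ≈ 4.123 rad/s.
2ζωₙ = 7, so ζ = 7/(2·√17) ≈ 0.8489.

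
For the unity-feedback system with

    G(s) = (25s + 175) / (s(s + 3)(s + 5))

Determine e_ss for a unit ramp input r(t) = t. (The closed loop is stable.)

e_ss = 0.08571

G(s) has one pole at the origin.
This is a Type 1 system. Kv = lim_{s→0} s·G(s) = 175/15 = 35/3.
e_ss = 1/Kv = 1/(35/3) = 3/35 ≈ 0.08571.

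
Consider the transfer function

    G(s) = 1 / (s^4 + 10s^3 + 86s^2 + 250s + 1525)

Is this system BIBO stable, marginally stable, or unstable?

The denominator s^4 + 10s^3 + 86s^2 + 250s + 1525 factors as (s^2 + 25)(s^2 + 10s + 61), giving poles at s = ±5j, -5 ± 6j.
Since the simple pole(s) at s = 5j, -5j lie on the jω-axis with none in the right half-plane, the system is marginally stable.

marginally stable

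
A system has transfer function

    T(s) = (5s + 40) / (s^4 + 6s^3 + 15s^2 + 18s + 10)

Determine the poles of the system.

s = -2 ± j, -1 ± j

The poles are the roots of the denominator s^4 + 6s^3 + 15s^2 + 18s + 10 = 0.
No real roots exist; factor into two real quadratics: (s^2 + 4s + 5)(s^2 + 2s + 2) = 0.
Each quadratic gives a conjugate pair via the quadratic formula.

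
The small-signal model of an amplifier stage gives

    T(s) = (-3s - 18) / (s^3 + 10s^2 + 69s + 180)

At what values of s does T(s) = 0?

s = -6

Set the numerator to zero: -3s - 18 = 0, i.e. -3·(s + 6) = 0.
So s = -6.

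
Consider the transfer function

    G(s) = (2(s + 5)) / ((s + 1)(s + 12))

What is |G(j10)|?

Substitute s = j10: numerator = 10 + j20, denominator = -88 + j130.
|G(j10)| = |10 + j20| / |-88 + j130| = 22.361 / 156.98 ≈ 0.1424.

|G(j10)| ≈ 0.1424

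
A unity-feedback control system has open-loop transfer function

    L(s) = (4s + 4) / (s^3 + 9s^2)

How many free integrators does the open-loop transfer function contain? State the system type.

Type 2

Factor s from the denominator: s^3 + 9s^2 = s^2·(s + 9).
There are 2 poles at the origin, so the system is Type 2.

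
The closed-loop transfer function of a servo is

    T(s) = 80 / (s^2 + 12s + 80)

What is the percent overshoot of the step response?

%OS ≈ 5.83%

Comparing s^2 + 12s + 80 to s^2 + 2ζωₙs + ωₙ²: ωₙ = √80 ≈ 8.944 rad/s and ζ = 12/(2·√80) ≈ 0.6708.
%OS = 100·exp(−πζ/√(1−ζ²)) = 100·exp(−π·0.6708/√(1−0.6708²)) ≈ 5.83%.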